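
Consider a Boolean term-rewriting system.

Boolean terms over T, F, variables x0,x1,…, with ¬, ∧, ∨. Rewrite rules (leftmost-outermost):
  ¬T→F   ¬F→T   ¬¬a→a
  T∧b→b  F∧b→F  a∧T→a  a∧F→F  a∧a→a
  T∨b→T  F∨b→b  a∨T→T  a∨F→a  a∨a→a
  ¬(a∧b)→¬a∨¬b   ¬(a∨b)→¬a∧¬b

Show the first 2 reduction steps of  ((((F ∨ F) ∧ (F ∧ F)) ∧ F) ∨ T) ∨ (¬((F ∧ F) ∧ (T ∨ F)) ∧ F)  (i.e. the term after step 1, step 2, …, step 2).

  start: ((((F ∨ F) ∧ (F ∧ F)) ∧ F) ∨ T) ∨ (¬((F ∧ F) ∧ (T ∨ F)) ∧ F)
  [1] T ∨ (¬((F ∧ F) ∧ (T ∨ F)) ∧ F)
  [2] T

Answer: after 2 steps: T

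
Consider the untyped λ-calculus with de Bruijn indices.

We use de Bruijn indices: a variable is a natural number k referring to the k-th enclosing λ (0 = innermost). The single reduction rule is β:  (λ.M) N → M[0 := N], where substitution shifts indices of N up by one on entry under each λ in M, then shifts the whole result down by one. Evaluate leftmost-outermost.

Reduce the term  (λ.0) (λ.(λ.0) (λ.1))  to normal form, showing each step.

  start: (λ.0) (λ.(λ.0) (λ.1))
  [1] λ.(λ.0) (λ.1)
  [2] λ.λ.1

Answer: normal form = λ.λ.1  (in 2 steps)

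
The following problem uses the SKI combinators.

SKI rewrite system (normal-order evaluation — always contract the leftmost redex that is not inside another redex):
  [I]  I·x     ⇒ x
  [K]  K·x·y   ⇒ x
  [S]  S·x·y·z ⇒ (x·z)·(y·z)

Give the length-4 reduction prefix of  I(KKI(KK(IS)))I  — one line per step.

  start: I(KKI(KK(IS)))I
  step 1: KKI(KK(IS))I
  step 2: K(KK(IS))I
  step 3: KK(IS)
  step 4: K

Answer: after 4 steps: K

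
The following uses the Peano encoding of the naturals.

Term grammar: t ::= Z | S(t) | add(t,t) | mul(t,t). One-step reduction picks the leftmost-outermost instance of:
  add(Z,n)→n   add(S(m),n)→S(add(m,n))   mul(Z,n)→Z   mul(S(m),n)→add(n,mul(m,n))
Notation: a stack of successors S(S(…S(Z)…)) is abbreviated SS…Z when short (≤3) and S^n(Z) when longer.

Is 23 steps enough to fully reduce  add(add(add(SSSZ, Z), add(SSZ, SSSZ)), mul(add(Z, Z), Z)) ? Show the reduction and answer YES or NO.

Answer: YES — reaches normal form S^8(Z) in 22 ≤ 23 steps

Derivation:
  start: add(add(add(SSSZ, Z), add(SSZ, SSSZ)), mul(add(Z, Z), Z))
  →1  add(add(S(add(SSZ, Z)), add(SSZ, SSSZ)), mul(add(Z, Z), Z))
  →2  add(S(add(add(SSZ, Z), add(SSZ, SSSZ))), mul(add(Z, Z), Z))
  →3  S(add(add(add(SSZ, Z), add(SSZ, SSSZ)), mul(add(Z, Z), Z)))
  →4  S(add(add(S(add(SZ, Z)), add(SSZ, SSSZ)), mul(add(Z, Z), Z)))
  →5  S(add(S(add(add(SZ, Z), add(SSZ, SSSZ))), mul(add(Z, Z), Z)))
  →6  S(S(add(add(add(SZ, Z), add(SSZ, SSSZ)), mul(add(Z, Z), Z))))
  →7  S(S(add(add(S(add(Z, Z)), add(SSZ, SSSZ)), mul(add(Z, Z), Z))))
  →8  S(S(add(S(add(add(Z, Z), add(SSZ, SSSZ))), mul(add(Z, Z), Z))))
  →9  S(S(S(add(add(add(Z, Z), add(SSZ, SSSZ)), mul(add(Z, Z), Z)))))
  →10  S(S(S(add(add(Z, add(SSZ, SSSZ)), mul(add(Z, Z), Z)))))
  →11  S(S(S(add(add(SSZ, SSSZ), mul(add(Z, Z), Z)))))
  →12  S(S(S(add(S(add(SZ, SSSZ)), mul(add(Z, Z), Z)))))
  →13  S(S(S(S(add(add(SZ, SSSZ), mul(add(Z, Z), Z))))))
  →14  S(S(S(S(add(S(add(Z, SSSZ)), mul(add(Z, Z), Z))))))
  →15  S(S(S(S(S(add(add(Z, SSSZ), mul(add(Z, Z), Z)))))))
  →16  S(S(S(S(S(add(SSSZ, mul(add(Z, Z), Z)))))))
  →17  S(S(S(S(S(S(add(SSZ, mul(add(Z, Z), Z))))))))
  →18  S(S(S(S(S(S(S(add(SZ, mul(add(Z, Z), Z)))))))))
  →19  S(S(S(S(S(S(S(S(add(Z, mul(add(Z, Z), Z))))))))))
  →20  S(S(S(S(S(S(S(S(mul(add(Z, Z), Z)))))))))
  →21  S(S(S(S(S(S(S(S(mul(Z, Z)))))))))
  →22  S^8(Z)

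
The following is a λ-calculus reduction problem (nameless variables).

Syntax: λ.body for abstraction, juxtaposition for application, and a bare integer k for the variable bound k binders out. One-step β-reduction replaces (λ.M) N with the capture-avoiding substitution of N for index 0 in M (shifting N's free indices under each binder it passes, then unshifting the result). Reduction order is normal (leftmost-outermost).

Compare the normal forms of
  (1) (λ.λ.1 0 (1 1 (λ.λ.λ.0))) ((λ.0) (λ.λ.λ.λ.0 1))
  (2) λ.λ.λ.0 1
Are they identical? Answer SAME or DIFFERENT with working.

Term A:
  start: (λ.λ.1 0 (1 1 (λ.λ.λ.0))) ((λ.0) (λ.λ.λ.λ.0 1))
  →1  λ.(λ.0) (λ.λ.λ.λ.0 1) 0 ((λ.0) (λ.λ.λ.λ.0 1) ((λ.0) (λ.λ.λ.λ.0 1)) (λ.λ.λ.0))
  →2  λ.(λ.λ.λ.λ.0 1) 0 ((λ.0) (λ.λ.λ.λ.0 1) ((λ.0) (λ.λ.λ.λ.0 1)) (λ.λ.λ.0))
  →3  λ.(λ.λ.λ.0 1) ((λ.0) (λ.λ.λ.λ.0 1) ((λ.0) (λ.λ.λ.λ.0 1)) (λ.λ.λ.0))
  →4  λ.λ.λ.0 1

Term B:
  start: λ.λ.λ.0 1

Answer: SAME — A ⇓ λ.λ.λ.0 1, B ⇓ λ.λ.λ.0 1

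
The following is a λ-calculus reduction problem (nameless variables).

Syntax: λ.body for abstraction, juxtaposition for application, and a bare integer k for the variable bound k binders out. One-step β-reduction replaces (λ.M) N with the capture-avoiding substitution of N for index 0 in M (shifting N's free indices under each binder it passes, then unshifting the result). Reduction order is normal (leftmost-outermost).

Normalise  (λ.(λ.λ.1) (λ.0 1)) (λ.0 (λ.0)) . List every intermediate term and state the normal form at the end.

  start: (λ.(λ.λ.1) (λ.0 1)) (λ.0 (λ.0))
  [1] (λ.λ.1) (λ.0 (λ.0 (λ.0)))
  [2] λ.λ.0 (λ.0 (λ.0))

Answer: normal form = λ.λ.0 (λ.0 (λ.0))  (in 2 steps)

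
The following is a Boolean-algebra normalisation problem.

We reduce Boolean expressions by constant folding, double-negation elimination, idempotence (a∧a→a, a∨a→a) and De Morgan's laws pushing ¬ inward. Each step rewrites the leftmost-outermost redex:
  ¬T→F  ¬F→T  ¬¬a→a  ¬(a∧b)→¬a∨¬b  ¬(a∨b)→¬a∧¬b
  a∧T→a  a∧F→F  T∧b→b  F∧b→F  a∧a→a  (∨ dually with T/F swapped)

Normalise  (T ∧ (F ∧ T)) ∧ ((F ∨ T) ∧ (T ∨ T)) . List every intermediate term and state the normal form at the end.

  start: (T ∧ (F ∧ T)) ∧ ((F ∨ T) ∧ (T ∨ T))
  →1  (F ∧ T) ∧ ((F ∨ T) ∧ (T ∨ T))
  →2  F ∧ ((F ∨ T) ∧ (T ∨ T))
  →3  F

Answer: normal form = F  (in 3 steps)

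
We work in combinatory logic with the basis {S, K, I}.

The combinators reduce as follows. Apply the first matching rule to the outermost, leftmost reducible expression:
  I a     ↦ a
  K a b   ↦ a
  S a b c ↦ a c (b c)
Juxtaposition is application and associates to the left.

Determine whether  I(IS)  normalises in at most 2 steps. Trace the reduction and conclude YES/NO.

Answer: YES — reaches normal form S in 2 ≤ 2 steps

Derivation:
  start: I(IS)
  →1  IS
  →2  S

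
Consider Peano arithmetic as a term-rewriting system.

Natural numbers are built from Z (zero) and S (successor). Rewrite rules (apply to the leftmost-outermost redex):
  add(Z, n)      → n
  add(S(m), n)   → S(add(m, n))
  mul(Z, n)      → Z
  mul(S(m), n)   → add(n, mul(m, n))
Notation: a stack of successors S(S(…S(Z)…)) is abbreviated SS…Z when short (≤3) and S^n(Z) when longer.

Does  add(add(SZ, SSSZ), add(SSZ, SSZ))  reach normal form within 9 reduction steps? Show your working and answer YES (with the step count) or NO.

Answer: NO — after 9 steps the term is S(S(S(S(S(S(add(Z, SSZ))))))), not yet normal

Derivation:
  start: add(add(SZ, SSSZ), add(SSZ, SSZ))
  step 1: add(S(add(Z, SSSZ)), add(SSZ, SSZ))
  step 2: S(add(add(Z, SSSZ), add(SSZ, SSZ)))
  step 3: S(add(SSSZ, add(SSZ, SSZ)))
  step 4: S(S(add(SSZ, add(SSZ, SSZ))))
  step 5: S(S(S(add(SZ, add(SSZ, SSZ)))))
  step 6: S(S(S(S(add(Z, add(SSZ, SSZ))))))
  step 7: S(S(S(S(add(SSZ, SSZ)))))
  step 8: S(S(S(S(S(add(SZ, SSZ))))))
  step 9: S(S(S(S(S(S(add(Z, SSZ)))))))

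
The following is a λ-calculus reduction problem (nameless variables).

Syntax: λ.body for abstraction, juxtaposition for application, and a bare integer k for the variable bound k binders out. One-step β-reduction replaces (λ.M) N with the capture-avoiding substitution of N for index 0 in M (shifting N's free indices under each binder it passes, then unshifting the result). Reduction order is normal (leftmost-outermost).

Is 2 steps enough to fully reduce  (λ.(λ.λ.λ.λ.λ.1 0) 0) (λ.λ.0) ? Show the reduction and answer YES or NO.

Answer: YES — reaches normal form λ.λ.λ.λ.1 0 in 2 ≤ 2 steps

Working:
  start: (λ.(λ.λ.λ.λ.λ.1 0) 0) (λ.λ.0)
  step 1: (λ.λ.λ.λ.λ.1 0) (λ.λ.0)
  step 2: λ.λ.λ.λ.1 0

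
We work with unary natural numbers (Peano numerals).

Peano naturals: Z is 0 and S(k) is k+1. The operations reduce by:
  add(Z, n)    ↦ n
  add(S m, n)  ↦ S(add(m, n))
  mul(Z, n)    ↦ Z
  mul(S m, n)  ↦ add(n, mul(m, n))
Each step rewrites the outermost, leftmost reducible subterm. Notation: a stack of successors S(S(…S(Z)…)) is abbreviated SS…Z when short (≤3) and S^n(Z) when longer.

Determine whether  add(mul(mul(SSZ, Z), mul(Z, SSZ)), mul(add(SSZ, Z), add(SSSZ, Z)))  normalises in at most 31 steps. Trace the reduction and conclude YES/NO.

Answer: YES — reaches normal form S^6(Z) in 29 ≤ 31 steps

Reduction:
  start: add(mul(mul(SSZ, Z), mul(Z, SSZ)), mul(add(SSZ, Z), add(SSSZ, Z)))
  step 1: add(mul(add(Z, mul(SZ, Z)), mul(Z, SSZ)), mul(add(SSZ, Z), add(SSSZ, Z)))
  step 2: add(mul(mul(SZ, Z), mul(Z, SSZ)), mul(add(SSZ, Z), add(SSSZ, Z)))
  step 3: add(mul(add(Z, mul(Z, Z)), mul(Z, SSZ)), mul(add(SSZ, Z), add(SSSZ, Z)))
  step 4: add(mul(mul(Z, Z), mul(Z, SSZ)), mul(add(SSZ, Z), add(SSSZ, Z)))
  step 5: add(mul(Z, mul(Z, SSZ)), mul(add(SSZ, Z), add(SSSZ, Z)))
  step 6: add(Z, mul(add(SSZ, Z), add(SSSZ, Z)))
  step 7: mul(add(SSZ, Z), add(SSSZ, Z))
  step 8: mul(S(add(SZ, Z)), add(SSSZ, Z))
  step 9: add(add(SSSZ, Z), mul(add(SZ, Z), add(SSSZ, Z)))
  step 10: add(S(add(SSZ, Z)), mul(add(SZ, Z), add(SSSZ, Z)))
  step 11: S(add(add(SSZ, Z), mul(add(SZ, Z), add(SSSZ, Z))))
  step 12: S(add(S(add(SZ, Z)), mul(add(SZ, Z), add(SSSZ, Z))))
  step 13: S(S(add(add(SZ, Z), mul(add(SZ, Z), add(SSSZ, Z)))))
  step 14: S(S(add(S(add(Z, Z)), mul(add(SZ, Z), add(SSSZ, Z)))))
  step 15: S(S(S(add(add(Z, Z), mul(add(SZ, Z), add(SSSZ, Z))))))
  step 16: S(S(S(add(Z, mul(add(SZ, Z), add(SSSZ, Z))))))
  step 17: S(S(S(mul(add(SZ, Z), add(SSSZ, Z)))))
  step 18: S(S(S(mul(S(add(Z, Z)), add(SSSZ, Z)))))
  step 19: S(S(S(add(add(SSSZ, Z), mul(add(Z, Z), add(SSSZ, Z))))))
  step 20: S(S(S(add(S(add(SSZ, Z)), mul(add(Z, Z), add(SSSZ, Z))))))
  step 21: S(S(S(S(add(add(SSZ, Z), mul(add(Z, Z), add(SSSZ, Z)))))))
  step 22: S(S(S(S(add(S(add(SZ, Z)), mul(add(Z, Z), add(SSSZ, Z)))))))
  step 23: S(S(S(S(S(add(add(SZ, Z), mul(add(Z, Z), add(SSSZ, Z))))))))
  step 24: S(S(S(S(S(add(S(add(Z, Z)), mul(add(Z, Z), add(SSSZ, Z))))))))
  step 25: S(S(S(S(S(S(add(add(Z, Z), mul(add(Z, Z), add(SSSZ, Z)))))))))
  step 26: S(S(S(S(S(S(add(Z, mul(add(Z, Z), add(SSSZ, Z)))))))))
  step 27: S(S(S(S(S(S(mul(add(Z, Z), add(SSSZ, Z))))))))
  step 28: S(S(S(S(S(S(mul(Z, add(SSSZ, Z))))))))
  step 29: S^6(Z)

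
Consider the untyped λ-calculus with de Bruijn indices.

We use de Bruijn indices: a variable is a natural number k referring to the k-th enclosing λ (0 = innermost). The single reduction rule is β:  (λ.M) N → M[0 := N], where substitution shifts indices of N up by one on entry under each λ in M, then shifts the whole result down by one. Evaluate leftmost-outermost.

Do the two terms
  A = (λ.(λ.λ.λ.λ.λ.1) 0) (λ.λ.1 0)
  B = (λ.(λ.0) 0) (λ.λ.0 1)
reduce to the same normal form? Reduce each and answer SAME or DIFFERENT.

Answer: DIFFERENT — A ⇓ λ.λ.λ.λ.1, B ⇓ λ.λ.0 1

Reduction:
Term A:
  start: (λ.(λ.λ.λ.λ.λ.1) 0) (λ.λ.1 0)
  step 1: (λ.λ.λ.λ.λ.1) (λ.λ.1 0)
  step 2: λ.λ.λ.λ.1

Term B:
  start: (λ.(λ.0) 0) (λ.λ.0 1)
  step 1: (λ.0) (λ.λ.0 1)
  step 2: λ.λ.0 1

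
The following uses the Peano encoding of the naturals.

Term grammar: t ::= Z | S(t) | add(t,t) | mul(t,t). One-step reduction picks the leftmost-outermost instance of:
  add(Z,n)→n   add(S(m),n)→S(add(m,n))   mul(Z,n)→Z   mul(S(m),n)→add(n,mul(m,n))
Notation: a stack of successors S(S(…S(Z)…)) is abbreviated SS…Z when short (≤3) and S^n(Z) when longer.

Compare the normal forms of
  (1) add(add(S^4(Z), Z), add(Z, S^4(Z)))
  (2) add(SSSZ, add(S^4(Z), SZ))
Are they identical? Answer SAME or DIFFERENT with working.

Answer: SAME — A ⇓ S^8(Z), B ⇓ S^8(Z)

Reduction:
Term A:
  start: add(add(S^4(Z), Z), add(Z, S^4(Z)))
  [1] add(S(add(SSSZ, Z)), add(Z, S^4(Z)))
  [2] S(add(add(SSSZ, Z), add(Z, S^4(Z))))
  [3] S(add(S(add(SSZ, Z)), add(Z, S^4(Z))))
  [4] S(S(add(add(SSZ, Z), add(Z, S^4(Z)))))
  [5] S(S(add(S(add(SZ, Z)), add(Z, S^4(Z)))))
  [6] S(S(S(add(add(SZ, Z), add(Z, S^4(Z))))))
  [7] S(S(S(add(S(add(Z, Z)), add(Z, S^4(Z))))))
  [8] S(S(S(S(add(add(Z, Z), add(Z, S^4(Z)))))))
  [9] S(S(S(S(add(Z, add(Z, S^4(Z)))))))
  [10] S(S(S(S(add(Z, S^4(Z))))))
  [11] S^8(Z)

Term B:
  start: add(SSSZ, add(S^4(Z), SZ))
  [1] S(add(SSZ, add(S^4(Z), SZ)))
  [2] S(S(add(SZ, add(S^4(Z), SZ))))
  [3] S(S(S(add(Z, add(S^4(Z), SZ)))))
  [4] S(S(S(add(S^4(Z), SZ))))
  [5] S(S(S(S(add(SSSZ, SZ)))))
  [6] S(S(S(S(S(add(SSZ, SZ))))))
  [7] S(S(S(S(S(S(add(SZ, SZ)))))))
  [8] S(S(S(S(S(S(S(add(Z, SZ))))))))
  [9] S^8(Z)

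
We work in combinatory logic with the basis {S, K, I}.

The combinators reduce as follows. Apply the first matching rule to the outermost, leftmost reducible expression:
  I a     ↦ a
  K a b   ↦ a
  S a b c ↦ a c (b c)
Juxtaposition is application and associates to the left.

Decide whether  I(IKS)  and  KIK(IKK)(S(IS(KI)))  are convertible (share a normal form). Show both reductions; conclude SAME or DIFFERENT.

Answer: DIFFERENT — A ⇓ KS, B ⇓ K

Derivation:
Term A:
  start: I(IKS)
  step 1: IKS
  step 2: KS

Term B:
  start: KIK(IKK)(S(IS(KI)))
  step 1: I(IKK)(S(IS(KI)))
  step 2: IKK(S(IS(KI)))
  step 3: KK(S(IS(KI)))
  step 4: K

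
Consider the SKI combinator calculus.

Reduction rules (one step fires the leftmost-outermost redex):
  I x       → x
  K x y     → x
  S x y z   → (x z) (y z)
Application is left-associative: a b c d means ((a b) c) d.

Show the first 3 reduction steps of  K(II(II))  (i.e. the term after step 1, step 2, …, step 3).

Answer: after 3 steps: KI

Working:
  start: K(II(II))
  →1  K(I(II))
  →2  K(II)
  →3  KI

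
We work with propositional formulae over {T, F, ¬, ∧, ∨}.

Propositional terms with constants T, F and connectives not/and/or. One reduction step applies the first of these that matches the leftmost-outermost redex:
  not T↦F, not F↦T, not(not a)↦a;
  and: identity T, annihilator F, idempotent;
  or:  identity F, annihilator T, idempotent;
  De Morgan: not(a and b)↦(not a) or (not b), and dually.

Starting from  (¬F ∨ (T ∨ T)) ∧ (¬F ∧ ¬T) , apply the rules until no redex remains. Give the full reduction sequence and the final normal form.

  start: (¬F ∨ (T ∨ T)) ∧ (¬F ∧ ¬T)
  [1] (T ∨ (T ∨ T)) ∧ (¬F ∧ ¬T)
  [2] T ∧ (¬F ∧ ¬T)
  [3] ¬F ∧ ¬T
  [4] T ∧ ¬T
  [5] ¬T
  [6] F

Answer: normal form = F  (in 6 steps)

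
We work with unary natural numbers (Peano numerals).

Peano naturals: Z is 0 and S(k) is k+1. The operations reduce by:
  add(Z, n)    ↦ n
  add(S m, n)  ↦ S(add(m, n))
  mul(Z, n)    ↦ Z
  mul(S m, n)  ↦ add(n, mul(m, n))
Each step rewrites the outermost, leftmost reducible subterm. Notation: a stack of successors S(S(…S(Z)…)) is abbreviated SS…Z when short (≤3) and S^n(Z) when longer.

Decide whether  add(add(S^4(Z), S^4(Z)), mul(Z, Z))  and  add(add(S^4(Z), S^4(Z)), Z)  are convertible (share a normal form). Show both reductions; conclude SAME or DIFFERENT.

Answer: SAME — A ⇓ S^8(Z), B ⇓ S^8(Z)

Reduction:
Term A:
  start: add(add(S^4(Z), S^4(Z)), mul(Z, Z))
  [1] add(S(add(SSSZ, S^4(Z))), mul(Z, Z))
  [2] S(add(add(SSSZ, S^4(Z)), mul(Z, Z)))
  [3] S(add(S(add(SSZ, S^4(Z))), mul(Z, Z)))
  [4] S(S(add(add(SSZ, S^4(Z)), mul(Z, Z))))
  [5] S(S(add(S(add(SZ, S^4(Z))), mul(Z, Z))))
  [6] S(S(S(add(add(SZ, S^4(Z)), mul(Z, Z)))))
  [7] S(S(S(add(S(add(Z, S^4(Z))), mul(Z, Z)))))
  [8] S(S(S(S(add(add(Z, S^4(Z)), mul(Z, Z))))))
  [9] S(S(S(S(add(S^4(Z), mul(Z, Z))))))
  [10] S(S(S(S(S(add(SSSZ, mul(Z, Z)))))))
  [11] S(S(S(S(S(S(add(SSZ, mul(Z, Z))))))))
  [12] S(S(S(S(S(S(S(add(SZ, mul(Z, Z)))))))))
  [13] S(S(S(S(S(S(S(S(add(Z, mul(Z, Z))))))))))
  [14] S(S(S(S(S(S(S(S(mul(Z, Z)))))))))
  [15] S^8(Z)

Term B:
  start: add(add(S^4(Z), S^4(Z)), Z)
  [1] add(S(add(SSSZ, S^4(Z))), Z)
  [2] S(add(add(SSSZ, S^4(Z)), Z))
  [3] S(add(S(add(SSZ, S^4(Z))), Z))
  [4] S(S(add(add(SSZ, S^4(Z)), Z)))
  [5] S(S(add(S(add(SZ, S^4(Z))), Z)))
  [6] S(S(S(add(add(SZ, S^4(Z)), Z))))
  [7] S(S(S(add(S(add(Z, S^4(Z))), Z))))
  [8] S(S(S(S(add(add(Z, S^4(Z)), Z)))))
  [9] S(S(S(S(add(S^4(Z), Z)))))
  [10] S(S(S(S(S(add(SSSZ, Z))))))
  [11] S(S(S(S(S(S(add(SSZ, Z)))))))
  [12] S(S(S(S(S(S(S(add(SZ, Z))))))))
  [13] S(S(S(S(S(S(S(S(add(Z, Z)))))))))
  [14] S^8(Z)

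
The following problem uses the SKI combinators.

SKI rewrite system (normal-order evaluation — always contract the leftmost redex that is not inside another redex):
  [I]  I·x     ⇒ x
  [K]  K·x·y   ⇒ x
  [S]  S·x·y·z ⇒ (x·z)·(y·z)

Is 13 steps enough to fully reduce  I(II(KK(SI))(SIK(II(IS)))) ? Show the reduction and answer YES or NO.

Answer: YES — reaches normal form K(S(KS)) in 12 ≤ 13 steps

Working:
  start: I(II(KK(SI))(SIK(II(IS))))
  →1  II(KK(SI))(SIK(II(IS)))
  →2  I(KK(SI))(SIK(II(IS)))
  →3  KK(SI)(SIK(II(IS)))
  →4  K(SIK(II(IS)))
  →5  K(I(II(IS))(K(II(IS))))
  →6  K(II(IS)(K(II(IS))))
  →7  K(I(IS)(K(II(IS))))
  →8  K(IS(K(II(IS))))
  →9  K(S(K(II(IS))))
  →10  K(S(K(I(IS))))
  →11  K(S(K(IS)))
  →12  K(S(KS))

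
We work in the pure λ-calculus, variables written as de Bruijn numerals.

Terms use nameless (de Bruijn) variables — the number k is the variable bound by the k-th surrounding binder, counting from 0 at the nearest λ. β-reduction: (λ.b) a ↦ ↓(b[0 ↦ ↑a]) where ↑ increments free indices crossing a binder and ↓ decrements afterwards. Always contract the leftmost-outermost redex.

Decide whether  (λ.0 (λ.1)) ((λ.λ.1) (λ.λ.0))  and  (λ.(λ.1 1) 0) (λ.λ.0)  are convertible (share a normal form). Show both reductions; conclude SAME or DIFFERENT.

Term A:
  start: (λ.0 (λ.1)) ((λ.λ.1) (λ.λ.0))
  →1  (λ.λ.1) (λ.λ.0) (λ.(λ.λ.1) (λ.λ.0))
  →2  (λ.λ.λ.0) (λ.(λ.λ.1) (λ.λ.0))
  →3  λ.λ.0

Term B:
  start: (λ.(λ.1 1) 0) (λ.λ.0)
  →1  (λ.(λ.λ.0) (λ.λ.0)) (λ.λ.0)
  →2  (λ.λ.0) (λ.λ.0)
  →3  λ.0

Answer: DIFFERENT — A ⇓ λ.λ.0, B ⇓ λ.0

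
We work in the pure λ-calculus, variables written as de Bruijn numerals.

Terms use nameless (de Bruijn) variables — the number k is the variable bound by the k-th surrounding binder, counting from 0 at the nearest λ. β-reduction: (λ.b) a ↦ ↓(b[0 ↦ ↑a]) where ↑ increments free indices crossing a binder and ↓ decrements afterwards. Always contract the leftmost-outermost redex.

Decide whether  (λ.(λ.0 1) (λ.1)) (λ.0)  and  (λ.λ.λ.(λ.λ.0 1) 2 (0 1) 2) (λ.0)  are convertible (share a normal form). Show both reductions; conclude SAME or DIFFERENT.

Answer: DIFFERENT — A ⇓ λ.0, B ⇓ λ.λ.0 1 (λ.0) (λ.0)

Derivation:
Term A:
  start: (λ.(λ.0 1) (λ.1)) (λ.0)
  [1] (λ.0 (λ.0)) (λ.λ.0)
  [2] (λ.λ.0) (λ.0)
  [3] λ.0

Term B:
  start: (λ.λ.λ.(λ.λ.0 1) 2 (0 1) 2) (λ.0)
  [1] λ.λ.(λ.λ.0 1) (λ.0) (0 1) (λ.0)
  [2] λ.λ.(λ.0 (λ.0)) (0 1) (λ.0)
  [3] λ.λ.0 1 (λ.0) (λ.0)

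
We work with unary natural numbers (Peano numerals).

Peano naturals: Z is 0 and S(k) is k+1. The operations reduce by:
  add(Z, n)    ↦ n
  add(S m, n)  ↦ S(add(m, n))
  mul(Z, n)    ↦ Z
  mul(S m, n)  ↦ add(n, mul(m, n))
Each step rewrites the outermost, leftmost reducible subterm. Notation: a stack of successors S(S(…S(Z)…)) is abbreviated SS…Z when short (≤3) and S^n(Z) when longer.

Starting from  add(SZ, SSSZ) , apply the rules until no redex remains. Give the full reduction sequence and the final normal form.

Answer: normal form = S^4(Z)  (in 2 steps)

Derivation:
  start: add(SZ, SSSZ)
  [1] S(add(Z, SSSZ))
  [2] S^4(Z)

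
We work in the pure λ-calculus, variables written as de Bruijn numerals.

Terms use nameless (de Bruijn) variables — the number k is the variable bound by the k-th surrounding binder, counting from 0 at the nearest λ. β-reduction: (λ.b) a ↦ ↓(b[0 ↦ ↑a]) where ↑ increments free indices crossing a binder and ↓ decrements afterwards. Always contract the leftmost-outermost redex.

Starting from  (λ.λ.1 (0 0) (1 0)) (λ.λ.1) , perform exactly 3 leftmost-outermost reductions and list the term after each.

Answer: after 3 steps: λ.0 0

Reduction:
  start: (λ.λ.1 (0 0) (1 0)) (λ.λ.1)
  [1] λ.(λ.λ.1) (0 0) ((λ.λ.1) 0)
  [2] λ.(λ.1 1) ((λ.λ.1) 0)
  [3] λ.0 0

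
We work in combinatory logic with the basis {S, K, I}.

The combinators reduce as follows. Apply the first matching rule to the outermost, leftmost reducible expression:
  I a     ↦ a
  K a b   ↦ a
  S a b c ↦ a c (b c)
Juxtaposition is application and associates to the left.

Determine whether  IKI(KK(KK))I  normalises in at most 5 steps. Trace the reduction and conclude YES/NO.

  start: IKI(KK(KK))I
  step 1: KI(KK(KK))I
  step 2: II
  step 3: I

Answer: YES — reaches normal form I in 3 ≤ 5 steps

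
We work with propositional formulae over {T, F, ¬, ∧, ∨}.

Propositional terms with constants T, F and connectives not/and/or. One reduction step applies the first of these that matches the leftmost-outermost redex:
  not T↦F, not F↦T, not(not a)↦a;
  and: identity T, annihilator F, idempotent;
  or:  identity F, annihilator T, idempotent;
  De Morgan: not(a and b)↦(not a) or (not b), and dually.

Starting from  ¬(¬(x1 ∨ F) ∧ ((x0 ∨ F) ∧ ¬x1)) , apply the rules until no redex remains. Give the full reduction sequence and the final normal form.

Answer: normal form = x1 ∨ (¬x0 ∨ x1)  (in 8 steps)

Derivation:
  start: ¬(¬(x1 ∨ F) ∧ ((x0 ∨ F) ∧ ¬x1))
  step 1: ¬¬(x1 ∨ F) ∨ ¬((x0 ∨ F) ∧ ¬x1)
  step 2: (x1 ∨ F) ∨ ¬((x0 ∨ F) ∧ ¬x1)
  step 3: x1 ∨ ¬((x0 ∨ F) ∧ ¬x1)
  step 4: x1 ∨ (¬(x0 ∨ F) ∨ ¬¬x1)
  step 5: x1 ∨ ((¬x0 ∧ ¬F) ∨ ¬¬x1)
  step 6: x1 ∨ ((¬x0 ∧ T) ∨ ¬¬x1)
  step 7: x1 ∨ (¬x0 ∨ ¬¬x1)
  step 8: x1 ∨ (¬x0 ∨ x1)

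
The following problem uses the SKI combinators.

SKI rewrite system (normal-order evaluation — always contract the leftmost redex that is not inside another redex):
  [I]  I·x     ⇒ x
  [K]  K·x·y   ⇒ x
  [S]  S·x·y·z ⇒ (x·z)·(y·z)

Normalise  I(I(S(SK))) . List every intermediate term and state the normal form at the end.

  start: I(I(S(SK)))
  step 1: I(S(SK))
  step 2: S(SK)

Answer: normal form = S(SK)  (in 2 steps)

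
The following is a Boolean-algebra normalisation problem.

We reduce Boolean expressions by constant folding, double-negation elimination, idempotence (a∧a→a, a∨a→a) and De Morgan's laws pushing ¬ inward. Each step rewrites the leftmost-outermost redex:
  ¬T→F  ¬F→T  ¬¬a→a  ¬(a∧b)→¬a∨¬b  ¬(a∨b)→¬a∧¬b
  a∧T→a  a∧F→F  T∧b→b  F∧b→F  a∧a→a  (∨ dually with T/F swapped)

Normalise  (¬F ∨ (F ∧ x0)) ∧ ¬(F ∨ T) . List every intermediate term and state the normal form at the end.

Answer: normal form = F  (in 7 steps)

Working:
  start: (¬F ∨ (F ∧ x0)) ∧ ¬(F ∨ T)
  →1  (T ∨ (F ∧ x0)) ∧ ¬(F ∨ T)
  →2  T ∧ ¬(F ∨ T)
  →3  ¬(F ∨ T)
  →4  ¬F ∧ ¬T
  →5  T ∧ ¬T
  →6  ¬T
  →7  F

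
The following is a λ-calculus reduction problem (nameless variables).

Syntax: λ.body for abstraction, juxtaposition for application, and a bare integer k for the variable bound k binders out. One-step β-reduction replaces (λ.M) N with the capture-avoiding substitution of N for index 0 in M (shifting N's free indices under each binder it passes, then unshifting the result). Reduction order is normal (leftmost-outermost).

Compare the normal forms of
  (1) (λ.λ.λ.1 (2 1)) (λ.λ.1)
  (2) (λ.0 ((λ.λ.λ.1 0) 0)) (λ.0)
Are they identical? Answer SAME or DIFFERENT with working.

Answer: DIFFERENT — A ⇓ λ.λ.1 (λ.2), B ⇓ λ.λ.1 0

Reduction:
Term A:
  start: (λ.λ.λ.1 (2 1)) (λ.λ.1)
  [1] λ.λ.1 ((λ.λ.1) 1)
  [2] λ.λ.1 (λ.2)

Term B:
  start: (λ.0 ((λ.λ.λ.1 0) 0)) (λ.0)
  [1] (λ.0) ((λ.λ.λ.1 0) (λ.0))
  [2] (λ.λ.λ.1 0) (λ.0)
  [3] λ.λ.1 0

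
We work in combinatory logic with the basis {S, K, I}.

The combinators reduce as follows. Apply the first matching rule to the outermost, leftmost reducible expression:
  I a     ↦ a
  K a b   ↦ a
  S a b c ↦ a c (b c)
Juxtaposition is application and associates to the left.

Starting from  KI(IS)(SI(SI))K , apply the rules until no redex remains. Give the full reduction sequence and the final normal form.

  start: KI(IS)(SI(SI))K
  →1  I(SI(SI))K
  →2  SI(SI)K
  →3  IK(SIK)
  →4  K(SIK)

Answer: normal form = K(SIK)  (in 4 steps)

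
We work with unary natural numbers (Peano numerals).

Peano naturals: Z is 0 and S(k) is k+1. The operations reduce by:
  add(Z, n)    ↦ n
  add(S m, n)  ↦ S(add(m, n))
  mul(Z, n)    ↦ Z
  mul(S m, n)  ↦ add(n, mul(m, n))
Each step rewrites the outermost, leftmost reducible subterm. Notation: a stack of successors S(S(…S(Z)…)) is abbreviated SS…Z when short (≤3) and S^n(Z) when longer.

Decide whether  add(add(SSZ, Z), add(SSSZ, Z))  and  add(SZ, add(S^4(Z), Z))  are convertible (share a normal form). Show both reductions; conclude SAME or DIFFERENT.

Term A:
  start: add(add(SSZ, Z), add(SSSZ, Z))
  →1  add(S(add(SZ, Z)), add(SSSZ, Z))
  →2  S(add(add(SZ, Z), add(SSSZ, Z)))
  →3  S(add(S(add(Z, Z)), add(SSSZ, Z)))
  →4  S(S(add(add(Z, Z), add(SSSZ, Z))))
  →5  S(S(add(Z, add(SSSZ, Z))))
  →6  S(S(add(SSSZ, Z)))
  →7  S(S(S(add(SSZ, Z))))
  →8  S(S(S(S(add(SZ, Z)))))
  →9  S(S(S(S(S(add(Z, Z))))))
  →10  S^5(Z)

Term B:
  start: add(SZ, add(S^4(Z), Z))
  →1  S(add(Z, add(S^4(Z), Z)))
  →2  S(add(S^4(Z), Z))
  →3  S(S(add(SSSZ, Z)))
  →4  S(S(S(add(SSZ, Z))))
  →5  S(S(S(S(add(SZ, Z)))))
  →6  S(S(S(S(S(add(Z, Z))))))
  →7  S^5(Z)

Answer: SAME — A ⇓ S^5(Z), B ⇓ S^5(Z)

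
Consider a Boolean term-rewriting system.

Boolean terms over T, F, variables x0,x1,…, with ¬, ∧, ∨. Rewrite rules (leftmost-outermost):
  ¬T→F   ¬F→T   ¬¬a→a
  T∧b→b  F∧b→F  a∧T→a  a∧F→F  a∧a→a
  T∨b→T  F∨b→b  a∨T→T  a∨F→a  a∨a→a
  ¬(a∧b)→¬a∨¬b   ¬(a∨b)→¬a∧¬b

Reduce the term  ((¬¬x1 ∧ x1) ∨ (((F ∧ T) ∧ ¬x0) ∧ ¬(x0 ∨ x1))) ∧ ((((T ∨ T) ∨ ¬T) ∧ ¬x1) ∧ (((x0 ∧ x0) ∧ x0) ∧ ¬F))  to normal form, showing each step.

Answer: normal form = x1 ∧ (¬x1 ∧ x0)  (in 13 steps)

Reduction:
  start: ((¬¬x1 ∧ x1) ∨ (((F ∧ T) ∧ ¬x0) ∧ ¬(x0 ∨ x1))) ∧ ((((T ∨ T) ∨ ¬T) ∧ ¬x1) ∧ (((x0 ∧ x0) ∧ x0) ∧ ¬F))
  [1] ((x1 ∧ x1) ∨ (((F ∧ T) ∧ ¬x0) ∧ ¬(x0 ∨ x1))) ∧ ((((T ∨ T) ∨ ¬T) ∧ ¬x1) ∧ (((x0 ∧ x0) ∧ x0) ∧ ¬F))
  [2] (x1 ∨ (((F ∧ T) ∧ ¬x0) ∧ ¬(x0 ∨ x1))) ∧ ((((T ∨ T) ∨ ¬T) ∧ ¬x1) ∧ (((x0 ∧ x0) ∧ x0) ∧ ¬F))
  [3] (x1 ∨ ((F ∧ ¬x0) ∧ ¬(x0 ∨ x1))) ∧ ((((T ∨ T) ∨ ¬T) ∧ ¬x1) ∧ (((x0 ∧ x0) ∧ x0) ∧ ¬F))
  [4] (x1 ∨ (F ∧ ¬(x0 ∨ x1))) ∧ ((((T ∨ T) ∨ ¬T) ∧ ¬x1) ∧ (((x0 ∧ x0) ∧ x0) ∧ ¬F))
  [5] (x1 ∨ F) ∧ ((((T ∨ T) ∨ ¬T) ∧ ¬x1) ∧ (((x0 ∧ x0) ∧ x0) ∧ ¬F))
  [6] x1 ∧ ((((T ∨ T) ∨ ¬T) ∧ ¬x1) ∧ (((x0 ∧ x0) ∧ x0) ∧ ¬F))
  [7] x1 ∧ (((T ∨ ¬T) ∧ ¬x1) ∧ (((x0 ∧ x0) ∧ x0) ∧ ¬F))
  [8] x1 ∧ ((T ∧ ¬x1) ∧ (((x0 ∧ x0) ∧ x0) ∧ ¬F))
  [9] x1 ∧ (¬x1 ∧ (((x0 ∧ x0) ∧ x0) ∧ ¬F))
  [10] x1 ∧ (¬x1 ∧ ((x0 ∧ x0) ∧ ¬F))
  [11] x1 ∧ (¬x1 ∧ (x0 ∧ ¬F))
  [12] x1 ∧ (¬x1 ∧ (x0 ∧ T))
  [13] x1 ∧ (¬x1 ∧ x0)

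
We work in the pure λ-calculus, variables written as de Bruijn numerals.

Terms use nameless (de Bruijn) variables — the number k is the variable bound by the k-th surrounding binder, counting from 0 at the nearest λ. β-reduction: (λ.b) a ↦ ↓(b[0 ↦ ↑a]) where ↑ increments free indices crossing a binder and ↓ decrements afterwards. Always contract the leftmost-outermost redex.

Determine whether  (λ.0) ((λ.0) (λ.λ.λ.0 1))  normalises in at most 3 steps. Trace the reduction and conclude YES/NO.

  start: (λ.0) ((λ.0) (λ.λ.λ.0 1))
  →1  (λ.0) (λ.λ.λ.0 1)
  →2  λ.λ.λ.0 1

Answer: YES — reaches normal form λ.λ.λ.0 1 in 2 ≤ 3 steps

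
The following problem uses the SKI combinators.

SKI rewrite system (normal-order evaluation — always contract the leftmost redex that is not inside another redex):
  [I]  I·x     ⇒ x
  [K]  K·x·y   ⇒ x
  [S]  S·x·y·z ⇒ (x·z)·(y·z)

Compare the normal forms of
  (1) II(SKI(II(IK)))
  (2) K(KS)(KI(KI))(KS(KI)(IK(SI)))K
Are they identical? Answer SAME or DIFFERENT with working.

Answer: DIFFERENT — A ⇓ K, B ⇓ SK

Reduction:
Term A:
  start: II(SKI(II(IK)))
  step 1: I(SKI(II(IK)))
  step 2: SKI(II(IK))
  step 3: K(II(IK))(I(II(IK)))
  step 4: II(IK)
  step 5: I(IK)
  step 6: IK
  step 7: K

Term B:
  start: K(KS)(KI(KI))(KS(KI)(IK(SI)))K
  step 1: KS(KS(KI)(IK(SI)))K
  step 2: SK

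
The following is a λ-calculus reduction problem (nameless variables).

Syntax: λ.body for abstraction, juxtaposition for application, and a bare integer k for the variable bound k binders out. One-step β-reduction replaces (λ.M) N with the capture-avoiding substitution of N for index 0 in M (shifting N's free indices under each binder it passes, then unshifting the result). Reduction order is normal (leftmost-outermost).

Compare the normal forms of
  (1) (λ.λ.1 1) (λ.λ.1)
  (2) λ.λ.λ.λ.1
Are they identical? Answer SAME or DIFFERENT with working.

Term A:
  start: (λ.λ.1 1) (λ.λ.1)
  →1  λ.(λ.λ.1) (λ.λ.1)
  →2  λ.λ.λ.λ.1

Term B:
  start: λ.λ.λ.λ.1

Answer: SAME — A ⇓ λ.λ.λ.λ.1, B ⇓ λ.λ.λ.λ.1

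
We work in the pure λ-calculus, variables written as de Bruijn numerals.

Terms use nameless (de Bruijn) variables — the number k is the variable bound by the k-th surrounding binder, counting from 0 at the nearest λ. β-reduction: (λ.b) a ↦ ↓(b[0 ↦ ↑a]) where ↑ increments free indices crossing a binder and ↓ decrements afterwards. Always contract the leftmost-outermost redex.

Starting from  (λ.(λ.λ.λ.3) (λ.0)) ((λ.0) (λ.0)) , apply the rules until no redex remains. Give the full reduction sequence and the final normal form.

  start: (λ.(λ.λ.λ.3) (λ.0)) ((λ.0) (λ.0))
  [1] (λ.λ.λ.(λ.0) (λ.0)) (λ.0)
  [2] λ.λ.(λ.0) (λ.0)
  [3] λ.λ.λ.0

Answer: normal form = λ.λ.λ.0  (in 3 steps)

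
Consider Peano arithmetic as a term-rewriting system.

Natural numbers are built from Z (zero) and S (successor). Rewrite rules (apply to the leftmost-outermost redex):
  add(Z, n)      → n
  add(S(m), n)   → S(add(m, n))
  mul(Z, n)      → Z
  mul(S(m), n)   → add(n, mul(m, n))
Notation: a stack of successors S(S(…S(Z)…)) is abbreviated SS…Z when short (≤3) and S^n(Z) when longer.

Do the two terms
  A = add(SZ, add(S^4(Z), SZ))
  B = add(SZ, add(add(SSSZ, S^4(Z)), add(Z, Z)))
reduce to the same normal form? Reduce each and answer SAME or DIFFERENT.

Term A:
  start: add(SZ, add(S^4(Z), SZ))
  step 1: S(add(Z, add(S^4(Z), SZ)))
  step 2: S(add(S^4(Z), SZ))
  step 3: S(S(add(SSSZ, SZ)))
  step 4: S(S(S(add(SSZ, SZ))))
  step 5: S(S(S(S(add(SZ, SZ)))))
  step 6: S(S(S(S(S(add(Z, SZ))))))
  step 7: S^6(Z)

Term B:
  start: add(SZ, add(add(SSSZ, S^4(Z)), add(Z, Z)))
  step 1: S(add(Z, add(add(SSSZ, S^4(Z)), add(Z, Z))))
  step 2: S(add(add(SSSZ, S^4(Z)), add(Z, Z)))
  step 3: S(add(S(add(SSZ, S^4(Z))), add(Z, Z)))
  step 4: S(S(add(add(SSZ, S^4(Z)), add(Z, Z))))
  step 5: S(S(add(S(add(SZ, S^4(Z))), add(Z, Z))))
  step 6: S(S(S(add(add(SZ, S^4(Z)), add(Z, Z)))))
  step 7: S(S(S(add(S(add(Z, S^4(Z))), add(Z, Z)))))
  step 8: S(S(S(S(add(add(Z, S^4(Z)), add(Z, Z))))))
  step 9: S(S(S(S(add(S^4(Z), add(Z, Z))))))
  step 10: S(S(S(S(S(add(SSSZ, add(Z, Z)))))))
  step 11: S(S(S(S(S(S(add(SSZ, add(Z, Z))))))))
  step 12: S(S(S(S(S(S(S(add(SZ, add(Z, Z)))))))))
  step 13: S(S(S(S(S(S(S(S(add(Z, add(Z, Z))))))))))
  step 14: S(S(S(S(S(S(S(S(add(Z, Z)))))))))
  step 15: S^8(Z)

Answer: DIFFERENT — A ⇓ S^6(Z), B ⇓ S^8(Z)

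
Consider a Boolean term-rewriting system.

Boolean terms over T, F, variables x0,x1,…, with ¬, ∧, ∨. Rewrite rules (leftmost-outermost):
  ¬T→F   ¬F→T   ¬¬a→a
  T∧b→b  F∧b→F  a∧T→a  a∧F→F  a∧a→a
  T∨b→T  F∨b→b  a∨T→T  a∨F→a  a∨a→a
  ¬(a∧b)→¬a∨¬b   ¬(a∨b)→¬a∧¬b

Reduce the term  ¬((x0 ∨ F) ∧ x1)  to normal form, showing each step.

Answer: normal form = ¬x0 ∨ ¬x1  (in 4 steps)

Working:
  start: ¬((x0 ∨ F) ∧ x1)
  step 1: ¬(x0 ∨ F) ∨ ¬x1
  step 2: (¬x0 ∧ ¬F) ∨ ¬x1
  step 3: (¬x0 ∧ T) ∨ ¬x1
  step 4: ¬x0 ∨ ¬x1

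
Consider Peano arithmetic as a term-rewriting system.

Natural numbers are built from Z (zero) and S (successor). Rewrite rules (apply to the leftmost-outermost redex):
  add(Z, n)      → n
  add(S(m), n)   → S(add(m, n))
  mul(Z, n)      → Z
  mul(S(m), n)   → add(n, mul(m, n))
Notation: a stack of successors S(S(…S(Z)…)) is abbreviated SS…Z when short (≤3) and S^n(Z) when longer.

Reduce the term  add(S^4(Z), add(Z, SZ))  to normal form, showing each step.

  start: add(S^4(Z), add(Z, SZ))
  step 1: S(add(SSSZ, add(Z, SZ)))
  step 2: S(S(add(SSZ, add(Z, SZ))))
  step 3: S(S(S(add(SZ, add(Z, SZ)))))
  step 4: S(S(S(S(add(Z, add(Z, SZ))))))
  step 5: S(S(S(S(add(Z, SZ)))))
  step 6: S^5(Z)

Answer: normal form = S^5(Z)  (in 6 steps)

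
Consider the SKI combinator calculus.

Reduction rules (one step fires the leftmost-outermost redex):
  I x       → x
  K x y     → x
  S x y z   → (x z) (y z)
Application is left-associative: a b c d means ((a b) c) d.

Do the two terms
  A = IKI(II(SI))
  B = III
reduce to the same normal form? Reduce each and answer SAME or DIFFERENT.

Answer: SAME — A ⇓ I, B ⇓ I

Reduction:
Term A:
  start: IKI(II(SI))
  step 1: KI(II(SI))
  step 2: I

Term B:
  start: III
  step 1: II
  step 2: I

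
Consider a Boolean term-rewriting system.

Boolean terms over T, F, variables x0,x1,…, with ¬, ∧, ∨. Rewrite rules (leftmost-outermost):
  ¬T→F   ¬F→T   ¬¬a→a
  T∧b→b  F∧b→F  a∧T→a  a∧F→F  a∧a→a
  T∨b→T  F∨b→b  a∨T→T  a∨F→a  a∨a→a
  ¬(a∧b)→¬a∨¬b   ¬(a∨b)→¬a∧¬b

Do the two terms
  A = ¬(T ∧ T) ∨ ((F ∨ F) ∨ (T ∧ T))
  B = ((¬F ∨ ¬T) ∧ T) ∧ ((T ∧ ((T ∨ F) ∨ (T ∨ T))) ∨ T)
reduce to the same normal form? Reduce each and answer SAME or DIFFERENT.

Answer: SAME — A ⇓ T, B ⇓ T

Working:
Term A:
  start: ¬(T ∧ T) ∨ ((F ∨ F) ∨ (T ∧ T))
  →1  (¬T ∨ ¬T) ∨ ((F ∨ F) ∨ (T ∧ T))
  →2  ¬T ∨ ((F ∨ F) ∨ (T ∧ T))
  →3  F ∨ ((F ∨ F) ∨ (T ∧ T))
  →4  (F ∨ F) ∨ (T ∧ T)
  →5  F ∨ (T ∧ T)
  →6  T ∧ T
  →7  T

Term B:
  start: ((¬F ∨ ¬T) ∧ T) ∧ ((T ∧ ((T ∨ F) ∨ (T ∨ T))) ∨ T)
  →1  (¬F ∨ ¬T) ∧ ((T ∧ ((T ∨ F) ∨ (T ∨ T))) ∨ T)
  →2  (T ∨ ¬T) ∧ ((T ∧ ((T ∨ F) ∨ (T ∨ T))) ∨ T)
  →3  T ∧ ((T ∧ ((T ∨ F) ∨ (T ∨ T))) ∨ T)
  →4  (T ∧ ((T ∨ F) ∨ (T ∨ T))) ∨ T
  →5  T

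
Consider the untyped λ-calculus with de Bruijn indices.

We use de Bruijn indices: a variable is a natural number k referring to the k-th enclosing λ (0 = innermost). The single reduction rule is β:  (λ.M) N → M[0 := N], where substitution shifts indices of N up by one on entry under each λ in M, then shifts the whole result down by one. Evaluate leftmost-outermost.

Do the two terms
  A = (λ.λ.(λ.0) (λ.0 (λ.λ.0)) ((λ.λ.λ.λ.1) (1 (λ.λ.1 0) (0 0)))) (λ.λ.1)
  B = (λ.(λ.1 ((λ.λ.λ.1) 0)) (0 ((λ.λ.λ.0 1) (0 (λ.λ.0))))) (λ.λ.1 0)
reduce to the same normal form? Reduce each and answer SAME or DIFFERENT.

Term A:
  start: (λ.λ.(λ.0) (λ.0 (λ.λ.0)) ((λ.λ.λ.λ.1) (1 (λ.λ.1 0) (0 0)))) (λ.λ.1)
  →1  λ.(λ.0) (λ.0 (λ.λ.0)) ((λ.λ.λ.λ.1) ((λ.λ.1) (λ.λ.1 0) (0 0)))
  →2  λ.(λ.0 (λ.λ.0)) ((λ.λ.λ.λ.1) ((λ.λ.1) (λ.λ.1 0) (0 0)))
  →3  λ.(λ.λ.λ.λ.1) ((λ.λ.1) (λ.λ.1 0) (0 0)) (λ.λ.0)
  →4  λ.(λ.λ.λ.1) (λ.λ.0)
  →5  λ.λ.λ.1

Term B:
  start: (λ.(λ.1 ((λ.λ.λ.1) 0)) (0 ((λ.λ.λ.0 1) (0 (λ.λ.0))))) (λ.λ.1 0)
  →1  (λ.(λ.λ.1 0) ((λ.λ.λ.1) 0)) ((λ.λ.1 0) ((λ.λ.λ.0 1) ((λ.λ.1 0) (λ.λ.0))))
  →2  (λ.λ.1 0) ((λ.λ.λ.1) ((λ.λ.1 0) ((λ.λ.λ.0 1) ((λ.λ.1 0) (λ.λ.0)))))
  →3  λ.(λ.λ.λ.1) ((λ.λ.1 0) ((λ.λ.λ.0 1) ((λ.λ.1 0) (λ.λ.0)))) 0
  →4  λ.(λ.λ.1) 0
  →5  λ.λ.1

Answer: DIFFERENT — A ⇓ λ.λ.λ.1, B ⇓ λ.λ.1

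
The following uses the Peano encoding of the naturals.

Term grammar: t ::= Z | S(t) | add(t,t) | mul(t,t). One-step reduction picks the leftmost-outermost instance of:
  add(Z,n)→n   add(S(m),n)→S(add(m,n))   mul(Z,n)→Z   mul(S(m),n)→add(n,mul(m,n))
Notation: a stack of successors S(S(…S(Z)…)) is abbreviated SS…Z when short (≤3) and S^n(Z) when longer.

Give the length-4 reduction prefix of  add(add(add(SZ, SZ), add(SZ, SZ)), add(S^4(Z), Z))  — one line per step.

Answer: after 4 steps: S(add(add(SZ, add(SZ, SZ)), add(S^4(Z), Z)))

Reduction:
  start: add(add(add(SZ, SZ), add(SZ, SZ)), add(S^4(Z), Z))
  [1] add(add(S(add(Z, SZ)), add(SZ, SZ)), add(S^4(Z), Z))
  [2] add(S(add(add(Z, SZ), add(SZ, SZ))), add(S^4(Z), Z))
  [3] S(add(add(add(Z, SZ), add(SZ, SZ)), add(S^4(Z), Z)))
  [4] S(add(add(SZ, add(SZ, SZ)), add(S^4(Z), Z)))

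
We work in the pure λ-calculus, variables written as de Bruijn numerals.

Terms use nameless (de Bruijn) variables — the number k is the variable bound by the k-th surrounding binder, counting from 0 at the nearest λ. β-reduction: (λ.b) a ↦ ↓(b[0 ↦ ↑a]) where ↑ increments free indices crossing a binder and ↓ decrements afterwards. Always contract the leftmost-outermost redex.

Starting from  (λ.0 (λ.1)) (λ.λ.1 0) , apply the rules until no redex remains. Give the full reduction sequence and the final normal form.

  start: (λ.0 (λ.1)) (λ.λ.1 0)
  step 1: (λ.λ.1 0) (λ.λ.λ.1 0)
  step 2: λ.(λ.λ.λ.1 0) 0
  step 3: λ.λ.λ.1 0

Answer: normal form = λ.λ.λ.1 0  (in 3 steps)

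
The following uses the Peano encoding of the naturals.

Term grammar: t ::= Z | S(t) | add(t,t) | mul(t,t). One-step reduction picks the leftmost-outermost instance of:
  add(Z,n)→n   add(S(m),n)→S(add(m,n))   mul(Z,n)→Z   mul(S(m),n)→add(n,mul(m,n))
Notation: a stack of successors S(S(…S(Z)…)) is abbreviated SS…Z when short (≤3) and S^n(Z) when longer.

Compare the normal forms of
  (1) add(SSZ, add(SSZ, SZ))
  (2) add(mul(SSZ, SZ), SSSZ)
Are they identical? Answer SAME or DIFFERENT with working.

Term A:
  start: add(SSZ, add(SSZ, SZ))
  step 1: S(add(SZ, add(SSZ, SZ)))
  step 2: S(S(add(Z, add(SSZ, SZ))))
  step 3: S(S(add(SSZ, SZ)))
  step 4: S(S(S(add(SZ, SZ))))
  step 5: S(S(S(S(add(Z, SZ)))))
  step 6: S^5(Z)

Term B:
  start: add(mul(SSZ, SZ), SSSZ)
  step 1: add(add(SZ, mul(SZ, SZ)), SSSZ)
  step 2: add(S(add(Z, mul(SZ, SZ))), SSSZ)
  step 3: S(add(add(Z, mul(SZ, SZ)), SSSZ))
  step 4: S(add(mul(SZ, SZ), SSSZ))
  step 5: S(add(add(SZ, mul(Z, SZ)), SSSZ))
  step 6: S(add(S(add(Z, mul(Z, SZ))), SSSZ))
  step 7: S(S(add(add(Z, mul(Z, SZ)), SSSZ)))
  step 8: S(S(add(mul(Z, SZ), SSSZ)))
  step 9: S(S(add(Z, SSSZ)))
  step 10: S^5(Z)

Answer: SAME — A ⇓ S^5(Z), B ⇓ S^5(Z)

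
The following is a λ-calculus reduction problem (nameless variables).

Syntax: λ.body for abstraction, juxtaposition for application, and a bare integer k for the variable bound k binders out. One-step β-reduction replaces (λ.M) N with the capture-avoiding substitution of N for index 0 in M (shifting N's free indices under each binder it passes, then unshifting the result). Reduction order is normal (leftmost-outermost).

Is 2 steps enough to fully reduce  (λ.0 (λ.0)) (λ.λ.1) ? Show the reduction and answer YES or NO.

  start: (λ.0 (λ.0)) (λ.λ.1)
  →1  (λ.λ.1) (λ.0)
  →2  λ.λ.0

Answer: YES — reaches normal form λ.λ.0 in 2 ≤ 2 steps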